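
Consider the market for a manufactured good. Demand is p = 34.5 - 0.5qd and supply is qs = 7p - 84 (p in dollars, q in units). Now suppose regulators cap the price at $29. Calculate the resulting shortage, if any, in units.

Rearranging demand gives qd = 69 - 2p. In a free market, 69 - 2p = 7p - 84 gives the equilibrium p* = 17, q* = 35.
The ceiling of 29 is above the equilibrium price 17, so it is not binding; the market clears at p* = 17, q* = 35.
Since the control does not bind, there is no shortage.

0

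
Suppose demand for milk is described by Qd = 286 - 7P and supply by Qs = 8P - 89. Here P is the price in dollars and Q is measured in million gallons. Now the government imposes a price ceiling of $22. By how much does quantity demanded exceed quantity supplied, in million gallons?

45

Without the control the market clears where 286 - 7P = 8P - 89, i.e. P* = 25 and Q* = 111.
Since 22 < 25, the ceiling is binding.
At P = 22: Qd = 286 - 7·22 = 132 and Qs = 8·22 - 89 = 87.
Shortage = Qd - Qs = 132 - 87 = 45.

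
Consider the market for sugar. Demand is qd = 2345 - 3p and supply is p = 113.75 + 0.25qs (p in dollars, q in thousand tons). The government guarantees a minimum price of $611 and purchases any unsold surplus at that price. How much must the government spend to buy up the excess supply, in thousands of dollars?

902447

Rearranging supply gives qs = 4p - 455. Equilibrium: 2345 - 3p = 4p - 455, so 2800 = 7p and p* = 400, q* = 1145.
Because the floor (611) lies above the market-clearing price, it is binding.
At p = 611: qd = 2345 - 3·611 = 512 and qs = 4·611 - 455 = 1989.
Surplus = qs - qd = 1477.
Government expenditure = surplus × support price = 1477 × 611 = 902447.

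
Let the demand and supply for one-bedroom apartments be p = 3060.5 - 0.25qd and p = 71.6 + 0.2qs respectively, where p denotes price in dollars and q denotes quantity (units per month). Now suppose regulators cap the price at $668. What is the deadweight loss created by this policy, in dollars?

3014010

Rearranging demand gives qd = 12242 - 4p; rearranging supply gives qs = 5p - 358. Setting quantity demanded equal to quantity supplied, 12242 - 4p = 5p - 358, gives p* = 1400 and q* = 6642.
Since 668 < 1400, the ceiling is binding.
At p = 668: qd = 12242 - 4·668 = 9570 and qs = 5·668 - 358 = 2982.
Quantity traded falls to 2982. At q = 2982 the demand price is (12242 - 2982)/4 = 2315 and the supply price is (358 + 2982)/5 = 668.
Deadweight loss = ½ · (2315 - 668) · (6642 - 2982) = ½ · 1647 · 3660 = 3014010.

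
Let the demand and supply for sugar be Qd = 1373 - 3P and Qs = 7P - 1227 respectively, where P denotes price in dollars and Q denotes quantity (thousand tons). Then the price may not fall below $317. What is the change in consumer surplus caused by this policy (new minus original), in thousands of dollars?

Setting quantity demanded equal to quantity supplied, 1373 - 3P = 7P - 1227, gives P* = 260 and Q* = 593.
Since 317 > 260, the floor is binding.
At P = 317: Qd = 1373 - 3·317 = 422 and Qs = 7·317 - 1227 = 992.
Consumer surplus without the control is ½ · (1373/3 - 260) · 593 = 351649/6.
With the floor, consumers buy 422 units at 317, so CS = ½ · (1373/3 - 317) · 422 = 89042/3.
Change in consumer surplus = 89042/3 - 351649/6 = -28927.5.

-28927.5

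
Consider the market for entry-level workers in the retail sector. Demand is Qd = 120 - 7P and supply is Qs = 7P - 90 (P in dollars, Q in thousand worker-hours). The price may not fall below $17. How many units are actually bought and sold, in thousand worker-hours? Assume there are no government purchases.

1

Equilibrium: 120 - 7P = 7P - 90, so 210 = 14P and P* = 15, Q* = 15.
The floor of 17 is above the equilibrium price 15, so it binds.
At P = 17: Qd = 120 - 7·17 = 1 and Qs = 7·17 - 90 = 29.
The quantity actually transacted is the short side, demand: 1.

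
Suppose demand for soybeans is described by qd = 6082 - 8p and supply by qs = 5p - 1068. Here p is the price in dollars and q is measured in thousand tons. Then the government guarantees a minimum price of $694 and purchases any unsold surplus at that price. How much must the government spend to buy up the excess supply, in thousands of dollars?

Without the control the market clears where 6082 - 8p = 5p - 1068, i.e. p* = 550 and q* = 1682.
The floor of 694 is above the equilibrium price 550, so it binds.
At p = 694: qd = 6082 - 8·694 = 530 and qs = 5·694 - 1068 = 2402.
Surplus = qs - qd = 1872.
Government expenditure = surplus × support price = 1872 × 694 = 1299168.

1299168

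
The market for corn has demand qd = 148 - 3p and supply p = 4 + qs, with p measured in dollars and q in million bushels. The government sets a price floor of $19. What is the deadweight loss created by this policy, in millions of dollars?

Rearranging supply gives qs = p - 4. Without the control the market clears where 148 - 3p = p - 4, i.e. p* = 38 and q* = 34.
Since 19 is below p* = 38, the floor does not bind and the free-market outcome prevails.
Since the control does not bind, no trades are prevented and deadweight loss is zero.

0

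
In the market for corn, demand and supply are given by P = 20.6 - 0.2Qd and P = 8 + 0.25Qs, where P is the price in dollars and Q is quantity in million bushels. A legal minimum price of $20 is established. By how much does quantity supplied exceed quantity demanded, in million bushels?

45

Rearranging demand gives Qd = 103 - 5P; rearranging supply gives Qs = 4P - 32. In a free market, 103 - 5P = 4P - 32 gives the equilibrium P* = 15, Q* = 28.
Because the floor (20) lies above the market-clearing price, it is binding.
At P = 20: Qd = 103 - 5·20 = 3 and Qs = 4·20 - 32 = 48.
Surplus = Qs - Qd = 48 - 3 = 45.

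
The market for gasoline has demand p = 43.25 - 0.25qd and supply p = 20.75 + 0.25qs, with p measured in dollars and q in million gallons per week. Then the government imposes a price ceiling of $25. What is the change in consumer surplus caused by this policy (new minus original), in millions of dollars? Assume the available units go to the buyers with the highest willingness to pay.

Rearranging demand gives qd = 173 - 4p; rearranging supply gives qs = 4p - 83. Equilibrium: 173 - 4p = 4p - 83, so 256 = 8p and p* = 32, q* = 45.
Since 25 < 32, the ceiling is binding.
At p = 25: qd = 173 - 4·25 = 73 and qs = 4·25 - 83 = 17.
Consumer surplus without the control is ½ · (43.25 - 32) · 45 = 253.125.
With the ceiling, 17 units are sold at 25 (assume they go to the highest-value buyers). The demand price at q = 17 is 39, so CS = ½ · [(43.25 - 25) + (39 - 25)] · 17 = 274.125.
Change in consumer surplus = 274.125 - 253.125 = 21.

21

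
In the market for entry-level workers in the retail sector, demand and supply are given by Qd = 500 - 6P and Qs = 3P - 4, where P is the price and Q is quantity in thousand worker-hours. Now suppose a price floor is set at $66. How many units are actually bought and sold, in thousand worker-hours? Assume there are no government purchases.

104

Without the control the market clears where 500 - 6P = 3P - 4, i.e. P* = 56 and Q* = 164.
Since 66 > 56, the floor is binding.
At P = 66: Qd = 500 - 6·66 = 104 and Qs = 3·66 - 4 = 194.
The quantity actually transacted is the short side, demand: 104.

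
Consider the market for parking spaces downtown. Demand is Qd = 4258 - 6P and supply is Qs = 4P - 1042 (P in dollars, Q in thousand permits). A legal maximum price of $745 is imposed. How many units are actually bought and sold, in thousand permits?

1078

In a free market, 4258 - 6P = 4P - 1042 gives the equilibrium P* = 530, Q* = 1078.
The ceiling of 745 is above the equilibrium price 530, so it is not binding; the market clears at P* = 530, Q* = 1078.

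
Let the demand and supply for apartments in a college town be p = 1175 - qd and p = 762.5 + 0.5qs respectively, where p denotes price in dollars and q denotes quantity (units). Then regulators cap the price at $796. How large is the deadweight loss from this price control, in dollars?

32448

Rearranging demand gives qd = 1175 - p; rearranging supply gives qs = 2p - 1525. Setting quantity demanded equal to quantity supplied, 1175 - p = 2p - 1525, gives p* = 900 and q* = 275.
Because the ceiling (796) lies below the market-clearing price, it is binding.
At p = 796: qd = 1175 - 796 = 379 and qs = 2·796 - 1525 = 67.
Quantity traded falls to 67. At q = 67 the demand price is 1175 - 67 = 1108 and the supply price is (1525 + 67)/2 = 796.
Deadweight loss = ½ · (1108 - 796) · (275 - 67) = ½ · 312 · 208 = 32448.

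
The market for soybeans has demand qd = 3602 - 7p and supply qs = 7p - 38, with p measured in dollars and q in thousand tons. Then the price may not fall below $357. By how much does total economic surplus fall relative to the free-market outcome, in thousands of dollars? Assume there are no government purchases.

Without the control the market clears where 3602 - 7p = 7p - 38, i.e. p* = 260 and q* = 1782.
The floor of 357 is above the equilibrium price 260, so it binds.
At p = 357: qd = 3602 - 7·357 = 1103 and qs = 7·357 - 38 = 2461.
Quantity traded falls to 1103. At q = 1103 the demand price is (3602 - 1103)/7 = 357 and the supply price is (38 + 1103)/7 = 163.
Deadweight loss = ½ · (357 - 163) · (1782 - 1103) = ½ · 194 · 679 = 65863.

65863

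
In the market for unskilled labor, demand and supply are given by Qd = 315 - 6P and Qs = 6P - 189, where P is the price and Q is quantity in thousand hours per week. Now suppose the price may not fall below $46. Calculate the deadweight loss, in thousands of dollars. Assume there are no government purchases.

96

Setting quantity demanded equal to quantity supplied, 315 - 6P = 6P - 189, gives P* = 42 and Q* = 63.
Because the floor (46) lies above the market-clearing price, it is binding.
At P = 46: Qd = 315 - 6·46 = 39 and Qs = 6·46 - 189 = 87.
Quantity traded falls to 39. At Q = 39 the demand price is (315 - 39)/6 = 46 and the supply price is (189 + 39)/6 = 38.
Deadweight loss = ½ · (46 - 38) · (63 - 39) = ½ · 8 · 24 = 96.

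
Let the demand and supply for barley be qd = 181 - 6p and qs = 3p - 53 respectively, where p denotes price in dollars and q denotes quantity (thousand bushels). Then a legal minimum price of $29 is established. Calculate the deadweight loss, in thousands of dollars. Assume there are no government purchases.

In a free market, 181 - 6p = 3p - 53 gives the equilibrium p* = 26, q* = 25.
Because the floor (29) lies above the market-clearing price, it is binding.
At p = 29: qd = 181 - 6·29 = 7 and qs = 3·29 - 53 = 34.
Quantity traded falls to 7. At q = 7 the demand price is (181 - 7)/6 = 29 and the supply price is (53 + 7)/3 = 20.
Deadweight loss = ½ · (29 - 20) · (25 - 7) = ½ · 9 · 18 = 81.

81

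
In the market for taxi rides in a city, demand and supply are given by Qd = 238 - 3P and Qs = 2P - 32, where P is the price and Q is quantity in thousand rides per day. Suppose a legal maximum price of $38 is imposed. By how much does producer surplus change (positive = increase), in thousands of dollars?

-960

In a free market, 238 - 3P = 2P - 32 gives the equilibrium P* = 54, Q* = 76.
The ceiling of 38 is below the equilibrium price 54, so it binds.
At P = 38: Qd = 238 - 3·38 = 124 and Qs = 2·38 - 32 = 44.
Producer surplus without the control is ½ · (54 - 16) · 76 = 1444.
With the ceiling, producers sell 44 units at 38, so PS = ½ · (38 - 16) · 44 = 484.
Change in producer surplus = 484 - 1444 = -960.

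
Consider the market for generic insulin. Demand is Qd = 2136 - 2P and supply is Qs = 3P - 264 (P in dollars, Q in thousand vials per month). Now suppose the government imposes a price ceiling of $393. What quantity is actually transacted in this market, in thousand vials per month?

In a free market, 2136 - 2P = 3P - 264 gives the equilibrium P* = 480, Q* = 1176.
Because the ceiling (393) lies below the market-clearing price, it is binding.
At P = 393: Qd = 2136 - 2·393 = 1350 and Qs = 3·393 - 264 = 915.
The quantity actually transacted is the short side, supply: 915.

915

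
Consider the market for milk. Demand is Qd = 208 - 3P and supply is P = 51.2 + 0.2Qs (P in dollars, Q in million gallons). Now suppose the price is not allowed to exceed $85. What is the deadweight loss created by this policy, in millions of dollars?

Rearranging supply gives Qs = 5P - 256. Setting quantity demanded equal to quantity supplied, 208 - 3P = 5P - 256, gives P* = 58 and Q* = 34.
The ceiling of 85 is above the equilibrium price 58, so it is not binding; the market clears at P* = 58, Q* = 34.
Since the control does not bind, no trades are prevented and deadweight loss is zero.

0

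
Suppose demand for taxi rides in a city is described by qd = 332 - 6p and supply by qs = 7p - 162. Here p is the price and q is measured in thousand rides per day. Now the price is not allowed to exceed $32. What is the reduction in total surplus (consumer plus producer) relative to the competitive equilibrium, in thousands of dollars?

273

Equilibrium: 332 - 6p = 7p - 162, so 494 = 13p and p* = 38, q* = 104.
The ceiling of 32 is below the equilibrium price 38, so it binds.
At p = 32: qd = 332 - 6·32 = 140 and qs = 7·32 - 162 = 62.
Quantity traded falls to 62. At q = 62 the demand price is (332 - 62)/6 = 45 and the supply price is (162 + 62)/7 = 32.
Deadweight loss = ½ · (45 - 32) · (104 - 62) = ½ · 13 · 42 = 273.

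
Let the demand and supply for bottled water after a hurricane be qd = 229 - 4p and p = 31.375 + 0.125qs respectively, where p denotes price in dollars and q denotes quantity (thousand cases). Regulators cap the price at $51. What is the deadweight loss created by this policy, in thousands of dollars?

0

Rearranging supply gives qs = 8p - 251. Setting quantity demanded equal to quantity supplied, 229 - 4p = 8p - 251, gives p* = 40 and q* = 69.
Since 51 is above p* = 40, the ceiling does not bind and the free-market outcome prevails.
Since the control does not bind, no trades are prevented and deadweight loss is zero.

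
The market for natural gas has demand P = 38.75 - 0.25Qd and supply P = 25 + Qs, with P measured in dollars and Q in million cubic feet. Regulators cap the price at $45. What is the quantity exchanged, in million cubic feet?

Rearranging demand gives Qd = 155 - 4P; rearranging supply gives Qs = P - 25. Equilibrium: 155 - 4P = P - 25, so 180 = 5P and P* = 36, Q* = 11.
The ceiling of 45 is above the equilibrium price 36, so it is not binding; the market clears at P* = 36, Q* = 11.

11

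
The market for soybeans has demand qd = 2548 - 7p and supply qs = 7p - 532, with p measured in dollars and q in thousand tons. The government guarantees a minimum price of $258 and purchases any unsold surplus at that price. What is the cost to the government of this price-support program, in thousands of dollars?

137256

In a free market, 2548 - 7p = 7p - 532 gives the equilibrium p* = 220, q* = 1008.
The floor of 258 is above the equilibrium price 220, so it binds.
At p = 258: qd = 2548 - 7·258 = 742 and qs = 7·258 - 532 = 1274.
Surplus = qs - qd = 532.
Government expenditure = surplus × support price = 532 × 258 = 137256.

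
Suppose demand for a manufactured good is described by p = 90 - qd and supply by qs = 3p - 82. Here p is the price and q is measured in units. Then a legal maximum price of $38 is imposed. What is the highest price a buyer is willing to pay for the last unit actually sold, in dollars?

58

Rearranging demand gives qd = 90 - p. In a free market, 90 - p = 3p - 82 gives the equilibrium p* = 43, q* = 47.
Since 38 < 43, the ceiling is binding.
At p = 38: qd = 90 - 38 = 52 and qs = 3·38 - 82 = 32.
Only 32 units reach the market. On the demand curve, the marginal buyer's willingness to pay at q = 32 is (90 - 32) = 58.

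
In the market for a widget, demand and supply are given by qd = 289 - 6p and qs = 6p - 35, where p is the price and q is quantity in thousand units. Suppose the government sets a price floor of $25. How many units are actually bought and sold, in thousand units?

127

Without the control the market clears where 289 - 6p = 6p - 35, i.e. p* = 27 and q* = 127.
The floor of 25 is below the equilibrium price 27, so it is not binding; the market clears at p* = 27, q* = 127.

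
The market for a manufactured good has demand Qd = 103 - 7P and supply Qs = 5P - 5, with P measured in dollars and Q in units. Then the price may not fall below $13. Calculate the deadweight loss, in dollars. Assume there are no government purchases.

In a free market, 103 - 7P = 5P - 5 gives the equilibrium P* = 9, Q* = 40.
Because the floor (13) lies above the market-clearing price, it is binding.
At P = 13: Qd = 103 - 7·13 = 12 and Qs = 5·13 - 5 = 60.
Quantity traded falls to 12. At Q = 12 the demand price is (103 - 12)/7 = 13 and the supply price is (5 + 12)/5 = 3.4.
Deadweight loss = ½ · (13 - 3.4) · (40 - 12) = ½ · 9.6 · 28 = 134.4.

134.4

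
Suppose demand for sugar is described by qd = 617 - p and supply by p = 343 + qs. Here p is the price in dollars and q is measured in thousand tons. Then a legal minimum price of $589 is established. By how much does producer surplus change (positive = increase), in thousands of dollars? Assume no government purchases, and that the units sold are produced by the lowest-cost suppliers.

-2888.5

Rearranging supply gives qs = p - 343. Without the control the market clears where 617 - p = p - 343, i.e. p* = 480 and q* = 137.
The floor of 589 is above the equilibrium price 480, so it binds.
At p = 589: qd = 617 - 589 = 28 and qs = 589 - 343 = 246.
Producer surplus without the control is ½ · (480 - 343) · 137 = 9384.5.
With the floor, 28 units are sold at 589. The supply price at q = 28 is 371, so PS = ½ · [(589 - 343) + (589 - 371)] · 28 = 6496.
Change in producer surplus = 6496 - 9384.5 = -2888.5.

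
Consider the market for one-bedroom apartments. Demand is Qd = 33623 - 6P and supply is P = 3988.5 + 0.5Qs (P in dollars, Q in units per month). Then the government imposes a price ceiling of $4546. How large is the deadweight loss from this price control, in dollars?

570288

Rearranging supply gives Qs = 2P - 7977. Without the control the market clears where 33623 - 6P = 2P - 7977, i.e. P* = 5200 and Q* = 2423.
Because the ceiling (4546) lies below the market-clearing price, it is binding.
At P = 4546: Qd = 33623 - 6·4546 = 6347 and Qs = 2·4546 - 7977 = 1115.
Quantity traded falls to 1115. At Q = 1115 the demand price is (33623 - 1115)/6 = 5418 and the supply price is (7977 + 1115)/2 = 4546.
Deadweight loss = ½ · (5418 - 4546) · (2423 - 1115) = ½ · 872 · 1308 = 570288.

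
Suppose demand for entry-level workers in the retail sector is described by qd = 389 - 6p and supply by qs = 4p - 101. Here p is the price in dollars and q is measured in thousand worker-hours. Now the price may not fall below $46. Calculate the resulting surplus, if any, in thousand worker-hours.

0

Setting quantity demanded equal to quantity supplied, 389 - 6p = 4p - 101, gives p* = 49 and q* = 95.
Since 46 is below p* = 49, the floor does not bind and the free-market outcome prevails.
Since the control does not bind, there is no surplus.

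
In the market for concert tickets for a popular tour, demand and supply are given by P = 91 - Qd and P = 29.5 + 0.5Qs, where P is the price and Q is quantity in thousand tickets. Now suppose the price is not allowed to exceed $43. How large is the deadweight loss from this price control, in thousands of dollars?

Rearranging demand gives Qd = 91 - P; rearranging supply gives Qs = 2P - 59. Equilibrium: 91 - P = 2P - 59, so 150 = 3P and P* = 50, Q* = 41.
The ceiling of 43 is below the equilibrium price 50, so it binds.
At P = 43: Qd = 91 - 43 = 48 and Qs = 2·43 - 59 = 27.
Quantity traded falls to 27. At Q = 27 the demand price is 91 - 27 = 64 and the supply price is (59 + 27)/2 = 43.
Deadweight loss = ½ · (64 - 43) · (41 - 27) = ½ · 21 · 14 = 147.

147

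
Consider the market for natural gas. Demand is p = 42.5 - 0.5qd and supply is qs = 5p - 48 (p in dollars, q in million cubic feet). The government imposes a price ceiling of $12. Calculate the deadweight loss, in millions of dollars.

Rearranging demand gives qd = 85 - 2p. Setting quantity demanded equal to quantity supplied, 85 - 2p = 5p - 48, gives p* = 19 and q* = 47.
The ceiling of 12 is below the equilibrium price 19, so it binds.
At p = 12: qd = 85 - 2·12 = 61 and qs = 5·12 - 48 = 12.
Quantity traded falls to 12. At q = 12 the demand price is (85 - 12)/2 = 36.5 and the supply price is (48 + 12)/5 = 12.
Deadweight loss = ½ · (36.5 - 12) · (47 - 12) = ½ · 24.5 · 35 = 428.75.

428.75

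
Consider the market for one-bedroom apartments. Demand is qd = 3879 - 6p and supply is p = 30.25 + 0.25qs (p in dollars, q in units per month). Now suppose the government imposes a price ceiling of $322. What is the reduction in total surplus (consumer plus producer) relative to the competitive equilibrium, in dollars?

20280

Rearranging supply gives qs = 4p - 121. Equilibrium: 3879 - 6p = 4p - 121, so 4000 = 10p and p* = 400, q* = 1479.
The ceiling of 322 is below the equilibrium price 400, so it binds.
At p = 322: qd = 3879 - 6·322 = 1947 and qs = 4·322 - 121 = 1167.
Quantity traded falls to 1167. At q = 1167 the demand price is (3879 - 1167)/6 = 452 and the supply price is (121 + 1167)/4 = 322.
Deadweight loss = ½ · (452 - 322) · (1479 - 1167) = ½ · 130 · 312 = 20280.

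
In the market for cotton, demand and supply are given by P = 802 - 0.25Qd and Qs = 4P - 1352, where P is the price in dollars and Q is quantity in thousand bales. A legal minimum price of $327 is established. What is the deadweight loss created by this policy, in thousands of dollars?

Rearranging demand gives Qd = 3208 - 4P. Setting quantity demanded equal to quantity supplied, 3208 - 4P = 4P - 1352, gives P* = 570 and Q* = 928.
The floor of 327 is below the equilibrium price 570, so it is not binding; the market clears at P* = 570, Q* = 928.
Since the control does not bind, no trades are prevented and deadweight loss is zero.

0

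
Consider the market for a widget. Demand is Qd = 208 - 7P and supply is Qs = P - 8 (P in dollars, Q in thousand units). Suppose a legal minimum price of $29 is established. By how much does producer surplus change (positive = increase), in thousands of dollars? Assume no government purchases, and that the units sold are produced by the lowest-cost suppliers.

-88

In a free market, 208 - 7P = P - 8 gives the equilibrium P* = 27, Q* = 19.
The floor of 29 is above the equilibrium price 27, so it binds.
At P = 29: Qd = 208 - 7·29 = 5 and Qs = 29 - 8 = 21.
Producer surplus without the control is ½ · (27 - 8) · 19 = 180.5.
With the floor, 5 units are sold at 29. The supply price at Q = 5 is 13, so PS = ½ · [(29 - 8) + (29 - 13)] · 5 = 92.5.
Change in producer surplus = 92.5 - 180.5 = -88.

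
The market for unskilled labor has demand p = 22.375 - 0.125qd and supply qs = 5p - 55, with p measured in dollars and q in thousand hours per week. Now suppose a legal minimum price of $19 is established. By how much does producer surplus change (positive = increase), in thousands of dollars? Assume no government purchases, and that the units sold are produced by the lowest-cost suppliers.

20.6

Rearranging demand gives qd = 179 - 8p. Equilibrium: 179 - 8p = 5p - 55, so 234 = 13p and p* = 18, q* = 35.
The floor of 19 is above the equilibrium price 18, so it binds.
At p = 19: qd = 179 - 8·19 = 27 and qs = 5·19 - 55 = 40.
Producer surplus without the control is ½ · (18 - 11) · 35 = 122.5.
With the floor, 27 units are sold at 19. The supply price at q = 27 is 16.4, so PS = ½ · [(19 - 11) + (19 - 16.4)] · 27 = 143.1.
Change in producer surplus = 143.1 - 122.5 = 20.6.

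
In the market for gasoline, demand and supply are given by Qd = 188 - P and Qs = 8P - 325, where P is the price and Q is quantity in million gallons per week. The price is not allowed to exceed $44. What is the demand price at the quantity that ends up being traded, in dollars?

161

Setting quantity demanded equal to quantity supplied, 188 - P = 8P - 325, gives P* = 57 and Q* = 131.
The ceiling of 44 is below the equilibrium price 57, so it binds.
At P = 44: Qd = 188 - 44 = 144 and Qs = 8·44 - 325 = 27.
Only 27 units reach the market. On the demand curve, the marginal buyer's willingness to pay at Q = 27 is (188 - 27) = 161.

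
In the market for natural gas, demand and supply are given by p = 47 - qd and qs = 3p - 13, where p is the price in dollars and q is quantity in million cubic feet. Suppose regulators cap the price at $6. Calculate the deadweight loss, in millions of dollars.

Rearranging demand gives qd = 47 - p. Without the control the market clears where 47 - p = 3p - 13, i.e. p* = 15 and q* = 32.
Since 6 < 15, the ceiling is binding.
At p = 6: qd = 47 - 6 = 41 and qs = 3·6 - 13 = 5.
Quantity traded falls to 5. At q = 5 the demand price is 47 - 5 = 42 and the supply price is (13 + 5)/3 = 6.
Deadweight loss = ½ · (42 - 6) · (32 - 5) = ½ · 36 · 27 = 486.

486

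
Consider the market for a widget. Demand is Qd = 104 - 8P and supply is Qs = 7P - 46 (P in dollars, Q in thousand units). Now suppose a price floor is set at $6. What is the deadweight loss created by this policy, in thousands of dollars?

0

Equilibrium: 104 - 8P = 7P - 46, so 150 = 15P and P* = 10, Q* = 24.
Since 6 is below P* = 10, the floor does not bind and the free-market outcome prevails.
Since the control does not bind, no trades are prevented and deadweight loss is zero.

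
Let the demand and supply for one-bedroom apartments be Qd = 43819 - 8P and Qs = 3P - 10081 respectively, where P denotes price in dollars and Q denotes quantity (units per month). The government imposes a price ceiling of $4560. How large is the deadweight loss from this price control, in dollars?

238425

Equilibrium: 43819 - 8P = 3P - 10081, so 53900 = 11P and P* = 4900, Q* = 4619.
Since 4560 < 4900, the ceiling is binding.
At P = 4560: Qd = 43819 - 8·4560 = 7339 and Qs = 3·4560 - 10081 = 3599.
Quantity traded falls to 3599. At Q = 3599 the demand price is (43819 - 3599)/8 = 5027.5 and the supply price is (10081 + 3599)/3 = 4560.
Deadweight loss = ½ · (5027.5 - 4560) · (4619 - 3599) = ½ · 467.5 · 1020 = 238425.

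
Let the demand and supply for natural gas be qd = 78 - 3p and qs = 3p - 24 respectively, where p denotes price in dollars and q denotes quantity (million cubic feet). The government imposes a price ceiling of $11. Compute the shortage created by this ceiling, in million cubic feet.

36

In a free market, 78 - 3p = 3p - 24 gives the equilibrium p* = 17, q* = 27.
Because the ceiling (11) lies below the market-clearing price, it is binding.
At p = 11: qd = 78 - 3·11 = 45 and qs = 3·11 - 24 = 9.
Shortage = qd - qs = 45 - 9 = 36.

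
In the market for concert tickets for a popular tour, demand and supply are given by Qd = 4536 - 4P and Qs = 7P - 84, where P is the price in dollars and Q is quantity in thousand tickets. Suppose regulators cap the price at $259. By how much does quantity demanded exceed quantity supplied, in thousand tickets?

1771

Without the control the market clears where 4536 - 4P = 7P - 84, i.e. P* = 420 and Q* = 2856.
Because the ceiling (259) lies below the market-clearing price, it is binding.
At P = 259: Qd = 4536 - 4·259 = 3500 and Qs = 7·259 - 84 = 1729.
Shortage = Qd - Qs = 3500 - 1729 = 1771.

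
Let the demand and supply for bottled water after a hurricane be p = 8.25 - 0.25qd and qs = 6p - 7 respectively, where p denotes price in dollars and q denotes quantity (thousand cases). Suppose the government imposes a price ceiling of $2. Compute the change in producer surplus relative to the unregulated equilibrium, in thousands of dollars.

-22

Rearranging demand gives qd = 33 - 4p. Setting quantity demanded equal to quantity supplied, 33 - 4p = 6p - 7, gives p* = 4 and q* = 17.
The ceiling of 2 is below the equilibrium price 4, so it binds.
At p = 2: qd = 33 - 4·2 = 25 and qs = 6·2 - 7 = 5.
Producer surplus without the control is ½ · (4 - 7/6) · 17 = 289/12.
With the ceiling, producers sell 5 units at 2, so PS = ½ · (2 - 7/6) · 5 = 25/12.
Change in producer surplus = 25/12 - 289/12 = -22.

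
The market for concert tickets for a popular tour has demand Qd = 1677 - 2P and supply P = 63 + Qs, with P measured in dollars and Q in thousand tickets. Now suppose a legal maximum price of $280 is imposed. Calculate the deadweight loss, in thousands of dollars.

Rearranging supply gives Qs = P - 63. Setting quantity demanded equal to quantity supplied, 1677 - 2P = P - 63, gives P* = 580 and Q* = 517.
The ceiling of 280 is below the equilibrium price 580, so it binds.
At P = 280: Qd = 1677 - 2·280 = 1117 and Qs = 280 - 63 = 217.
Quantity traded falls to 217. At Q = 217 the demand price is (1677 - 217)/2 = 730 and the supply price is 63 + 217 = 280.
Deadweight loss = ½ · (730 - 280) · (517 - 217) = ½ · 450 · 300 = 67500.

67500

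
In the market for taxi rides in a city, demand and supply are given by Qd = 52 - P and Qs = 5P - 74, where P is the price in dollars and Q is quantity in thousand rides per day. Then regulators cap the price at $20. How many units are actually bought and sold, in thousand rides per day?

26

Setting quantity demanded equal to quantity supplied, 52 - P = 5P - 74, gives P* = 21 and Q* = 31.
Since 20 < 21, the ceiling is binding.
At P = 20: Qd = 52 - 20 = 32 and Qs = 5·20 - 74 = 26.
The quantity actually transacted is the short side, supply: 26.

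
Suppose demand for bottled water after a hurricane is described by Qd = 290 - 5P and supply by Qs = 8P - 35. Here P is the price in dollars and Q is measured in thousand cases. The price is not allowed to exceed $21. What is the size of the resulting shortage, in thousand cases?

Without the control the market clears where 290 - 5P = 8P - 35, i.e. P* = 25 and Q* = 165.
The ceiling of 21 is below the equilibrium price 25, so it binds.
At P = 21: Qd = 290 - 5·21 = 185 and Qs = 8·21 - 35 = 133.
Shortage = Qd - Qs = 185 - 133 = 52.

52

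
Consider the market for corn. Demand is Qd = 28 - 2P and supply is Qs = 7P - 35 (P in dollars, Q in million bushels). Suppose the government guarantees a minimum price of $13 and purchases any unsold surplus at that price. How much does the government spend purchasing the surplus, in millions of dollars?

Setting quantity demanded equal to quantity supplied, 28 - 2P = 7P - 35, gives P* = 7 and Q* = 14.
The floor of 13 is above the equilibrium price 7, so it binds.
At P = 13: Qd = 28 - 2·13 = 2 and Qs = 7·13 - 35 = 56.
Surplus = Qs - Qd = 54.
Government expenditure = surplus × support price = 54 × 13 = 702.

702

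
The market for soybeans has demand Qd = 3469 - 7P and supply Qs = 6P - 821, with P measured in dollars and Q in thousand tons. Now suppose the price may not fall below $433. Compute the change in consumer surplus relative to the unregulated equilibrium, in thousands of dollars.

Equilibrium: 3469 - 7P = 6P - 821, so 4290 = 13P and P* = 330, Q* = 1159.
The floor of 433 is above the equilibrium price 330, so it binds.
At P = 433: Qd = 3469 - 7·433 = 438 and Qs = 6·433 - 821 = 1777.
Consumer surplus without the control is ½ · (3469/7 - 330) · 1159 = 1343281/14.
With the floor, consumers buy 438 units at 433, so CS = ½ · (3469/7 - 433) · 438 = 95922/7.
Change in consumer surplus = 95922/7 - 1343281/14 = -82245.5.

-82245.5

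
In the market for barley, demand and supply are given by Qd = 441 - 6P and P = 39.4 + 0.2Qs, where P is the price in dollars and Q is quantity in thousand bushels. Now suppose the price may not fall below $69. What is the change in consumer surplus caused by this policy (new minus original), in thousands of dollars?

Rearranging supply gives Qs = 5P - 197. Setting quantity demanded equal to quantity supplied, 441 - 6P = 5P - 197, gives P* = 58 and Q* = 93.
The floor of 69 is above the equilibrium price 58, so it binds.
At P = 69: Qd = 441 - 6·69 = 27 and Qs = 5·69 - 197 = 148.
Consumer surplus without the control is ½ · (73.5 - 58) · 93 = 720.75.
With the floor, consumers buy 27 units at 69, so CS = ½ · (73.5 - 69) · 27 = 60.75.
Change in consumer surplus = 60.75 - 720.75 = -660.

-660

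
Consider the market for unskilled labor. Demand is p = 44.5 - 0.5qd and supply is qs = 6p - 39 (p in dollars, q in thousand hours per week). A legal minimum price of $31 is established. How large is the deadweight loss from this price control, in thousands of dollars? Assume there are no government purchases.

Rearranging demand gives qd = 89 - 2p. Setting quantity demanded equal to quantity supplied, 89 - 2p = 6p - 39, gives p* = 16 and q* = 57.
The floor of 31 is above the equilibrium price 16, so it binds.
At p = 31: qd = 89 - 2·31 = 27 and qs = 6·31 - 39 = 147.
Quantity traded falls to 27. At q = 27 the demand price is (89 - 27)/2 = 31 and the supply price is (39 + 27)/6 = 11.
Deadweight loss = ½ · (31 - 11) · (57 - 27) = ½ · 20 · 30 = 300.

300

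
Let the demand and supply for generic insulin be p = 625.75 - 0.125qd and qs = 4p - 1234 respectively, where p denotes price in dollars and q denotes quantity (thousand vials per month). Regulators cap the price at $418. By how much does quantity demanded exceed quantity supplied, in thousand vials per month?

1224

Rearranging demand gives qd = 5006 - 8p. Without the control the market clears where 5006 - 8p = 4p - 1234, i.e. p* = 520 and q* = 846.
Since 418 < 520, the ceiling is binding.
At p = 418: qd = 5006 - 8·418 = 1662 and qs = 4·418 - 1234 = 438.
Shortage = qd - qs = 1662 - 438 = 1224.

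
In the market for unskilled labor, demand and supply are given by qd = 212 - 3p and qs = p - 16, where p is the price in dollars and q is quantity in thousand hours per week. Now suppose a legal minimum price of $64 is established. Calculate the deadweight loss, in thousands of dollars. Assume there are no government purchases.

In a free market, 212 - 3p = p - 16 gives the equilibrium p* = 57, q* = 41.
Because the floor (64) lies above the market-clearing price, it is binding.
At p = 64: qd = 212 - 3·64 = 20 and qs = 64 - 16 = 48.
Quantity traded falls to 20. At q = 20 the demand price is (212 - 20)/3 = 64 and the supply price is 16 + 20 = 36.
Deadweight loss = ½ · (64 - 36) · (41 - 20) = ½ · 28 · 21 = 294.

294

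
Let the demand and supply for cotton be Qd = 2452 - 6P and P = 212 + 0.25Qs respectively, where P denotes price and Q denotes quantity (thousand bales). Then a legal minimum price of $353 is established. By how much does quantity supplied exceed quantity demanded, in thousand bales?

230

Rearranging supply gives Qs = 4P - 848. In a free market, 2452 - 6P = 4P - 848 gives the equilibrium P* = 330, Q* = 472.
Since 353 > 330, the floor is binding.
At P = 353: Qd = 2452 - 6·353 = 334 and Qs = 4·353 - 848 = 564.
Surplus = Qs - Qd = 564 - 334 = 230.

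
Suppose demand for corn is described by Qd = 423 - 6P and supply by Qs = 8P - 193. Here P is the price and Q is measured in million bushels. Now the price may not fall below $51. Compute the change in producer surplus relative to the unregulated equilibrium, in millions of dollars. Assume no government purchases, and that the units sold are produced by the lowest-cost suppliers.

Equilibrium: 423 - 6P = 8P - 193, so 616 = 14P and P* = 44, Q* = 159.
The floor of 51 is above the equilibrium price 44, so it binds.
At P = 51: Qd = 423 - 6·51 = 117 and Qs = 8·51 - 193 = 215.
Producer surplus without the control is ½ · (44 - 24.125) · 159 = 1580.0625.
With the floor, 117 units are sold at 51. The supply price at Q = 117 is 38.75, so PS = ½ · [(51 - 24.125) + (51 - 38.75)] · 117 = 2288.8125.
Change in producer surplus = 2288.8125 - 1580.0625 = 708.75.

708.75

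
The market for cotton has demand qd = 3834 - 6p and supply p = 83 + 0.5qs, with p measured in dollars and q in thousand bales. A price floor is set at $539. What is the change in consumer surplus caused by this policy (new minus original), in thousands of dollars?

-27963

Rearranging supply gives qs = 2p - 166. Without the control the market clears where 3834 - 6p = 2p - 166, i.e. p* = 500 and q* = 834.
The floor of 539 is above the equilibrium price 500, so it binds.
At p = 539: qd = 3834 - 6·539 = 600 and qs = 2·539 - 166 = 912.
Consumer surplus without the control is ½ · (639 - 500) · 834 = 57963.
With the floor, consumers buy 600 units at 539, so CS = ½ · (639 - 539) · 600 = 30000.
Change in consumer surplus = 30000 - 57963 = -27963.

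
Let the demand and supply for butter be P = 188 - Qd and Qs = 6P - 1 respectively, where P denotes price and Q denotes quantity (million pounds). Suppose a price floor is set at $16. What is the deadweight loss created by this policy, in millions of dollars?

0

Rearranging demand gives Qd = 188 - P. Equilibrium: 188 - P = 6P - 1, so 189 = 7P and P* = 27, Q* = 161.
The floor of 16 is below the equilibrium price 27, so it is not binding; the market clears at P* = 27, Q* = 161.
Since the control does not bind, no trades are prevented and deadweight loss is zero.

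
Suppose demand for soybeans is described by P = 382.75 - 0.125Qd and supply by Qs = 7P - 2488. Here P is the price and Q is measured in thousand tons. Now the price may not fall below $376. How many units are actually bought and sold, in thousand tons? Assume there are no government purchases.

Rearranging demand gives Qd = 3062 - 8P. Setting quantity demanded equal to quantity supplied, 3062 - 8P = 7P - 2488, gives P* = 370 and Q* = 102.
Because the floor (376) lies above the market-clearing price, it is binding.
At P = 376: Qd = 3062 - 8·376 = 54 and Qs = 7·376 - 2488 = 144.
The quantity actually transacted is the short side, demand: 54.

54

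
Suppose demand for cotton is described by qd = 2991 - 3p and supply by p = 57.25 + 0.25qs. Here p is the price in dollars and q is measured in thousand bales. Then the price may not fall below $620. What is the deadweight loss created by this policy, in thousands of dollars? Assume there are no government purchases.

67200

Rearranging supply gives qs = 4p - 229. In a free market, 2991 - 3p = 4p - 229 gives the equilibrium p* = 460, q* = 1611.
The floor of 620 is above the equilibrium price 460, so it binds.
At p = 620: qd = 2991 - 3·620 = 1131 and qs = 4·620 - 229 = 2251.
Quantity traded falls to 1131. At q = 1131 the demand price is (2991 - 1131)/3 = 620 and the supply price is (229 + 1131)/4 = 340.
Deadweight loss = ½ · (620 - 340) · (1611 - 1131) = ½ · 280 · 480 = 67200.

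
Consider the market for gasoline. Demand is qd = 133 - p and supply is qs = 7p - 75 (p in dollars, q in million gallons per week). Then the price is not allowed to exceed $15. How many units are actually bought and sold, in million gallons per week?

30

In a free market, 133 - p = 7p - 75 gives the equilibrium p* = 26, q* = 107.
The ceiling of 15 is below the equilibrium price 26, so it binds.
At p = 15: qd = 133 - 15 = 118 and qs = 7·15 - 75 = 30.
The quantity actually transacted is the short side, supply: 30.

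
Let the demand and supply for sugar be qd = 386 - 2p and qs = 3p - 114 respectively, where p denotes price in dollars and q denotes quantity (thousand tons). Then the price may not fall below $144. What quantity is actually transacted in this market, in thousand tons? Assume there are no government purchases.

98

Setting quantity demanded equal to quantity supplied, 386 - 2p = 3p - 114, gives p* = 100 and q* = 186.
Since 144 > 100, the floor is binding.
At p = 144: qd = 386 - 2·144 = 98 and qs = 3·144 - 114 = 318.
The quantity actually transacted is the short side, demand: 98.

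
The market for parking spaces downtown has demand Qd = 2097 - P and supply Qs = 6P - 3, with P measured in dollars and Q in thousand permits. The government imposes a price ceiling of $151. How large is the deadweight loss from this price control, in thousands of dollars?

466221

Equilibrium: 2097 - P = 6P - 3, so 2100 = 7P and P* = 300, Q* = 1797.
Since 151 < 300, the ceiling is binding.
At P = 151: Qd = 2097 - 151 = 1946 and Qs = 6·151 - 3 = 903.
Quantity traded falls to 903. At Q = 903 the demand price is 2097 - 903 = 1194 and the supply price is (3 + 903)/6 = 151.
Deadweight loss = ½ · (1194 - 151) · (1797 - 903) = ½ · 1043 · 894 = 466221.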